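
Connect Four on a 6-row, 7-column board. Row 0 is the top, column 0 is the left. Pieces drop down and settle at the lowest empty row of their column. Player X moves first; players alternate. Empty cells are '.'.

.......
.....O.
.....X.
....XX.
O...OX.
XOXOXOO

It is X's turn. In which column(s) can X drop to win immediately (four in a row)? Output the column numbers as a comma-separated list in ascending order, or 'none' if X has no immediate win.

col 0: drop X → no win
col 1: drop X → no win
col 2: drop X → no win
col 3: drop X → WIN!
col 4: drop X → no win
col 5: drop X → no win
col 6: drop X → no win

Answer: 3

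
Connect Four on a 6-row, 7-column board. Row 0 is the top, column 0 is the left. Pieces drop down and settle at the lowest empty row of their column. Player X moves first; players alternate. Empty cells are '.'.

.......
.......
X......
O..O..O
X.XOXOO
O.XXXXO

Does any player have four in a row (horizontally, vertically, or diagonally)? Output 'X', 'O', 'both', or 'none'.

X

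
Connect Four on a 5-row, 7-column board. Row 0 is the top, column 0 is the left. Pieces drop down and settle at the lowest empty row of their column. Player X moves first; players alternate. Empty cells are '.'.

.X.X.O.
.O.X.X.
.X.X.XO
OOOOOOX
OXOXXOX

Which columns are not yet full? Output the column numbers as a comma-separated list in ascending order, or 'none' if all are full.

col 0: top cell = '.' → open
col 1: top cell = 'X' → FULL
col 2: top cell = '.' → open
col 3: top cell = 'X' → FULL
col 4: top cell = '.' → open
col 5: top cell = 'O' → FULL
col 6: top cell = '.' → open

Answer: 0,2,4,6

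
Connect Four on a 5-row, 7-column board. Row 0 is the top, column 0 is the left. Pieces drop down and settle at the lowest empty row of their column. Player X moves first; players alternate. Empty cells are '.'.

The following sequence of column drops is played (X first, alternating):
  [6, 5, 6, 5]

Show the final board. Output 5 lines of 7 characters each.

Answer: .......
.......
.......
.....OX
.....OX

Derivation:
Move 1: X drops in col 6, lands at row 4
Move 2: O drops in col 5, lands at row 4
Move 3: X drops in col 6, lands at row 3
Move 4: O drops in col 5, lands at row 3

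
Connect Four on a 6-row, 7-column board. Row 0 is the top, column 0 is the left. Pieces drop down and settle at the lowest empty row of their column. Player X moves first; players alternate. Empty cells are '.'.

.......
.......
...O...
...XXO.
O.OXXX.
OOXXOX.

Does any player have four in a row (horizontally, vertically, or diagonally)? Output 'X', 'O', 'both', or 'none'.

none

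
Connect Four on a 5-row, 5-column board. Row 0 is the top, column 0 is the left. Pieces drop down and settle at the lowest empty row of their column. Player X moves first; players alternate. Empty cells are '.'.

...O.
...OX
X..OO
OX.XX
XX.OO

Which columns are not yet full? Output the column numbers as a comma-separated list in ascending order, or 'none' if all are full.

col 0: top cell = '.' → open
col 1: top cell = '.' → open
col 2: top cell = '.' → open
col 3: top cell = 'O' → FULL
col 4: top cell = '.' → open

Answer: 0,1,2,4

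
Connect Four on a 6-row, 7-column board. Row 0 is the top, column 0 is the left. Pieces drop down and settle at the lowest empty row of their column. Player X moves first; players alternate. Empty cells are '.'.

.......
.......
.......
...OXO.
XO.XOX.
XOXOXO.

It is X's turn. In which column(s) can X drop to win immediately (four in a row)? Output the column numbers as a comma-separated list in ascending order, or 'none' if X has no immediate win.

col 0: drop X → no win
col 1: drop X → no win
col 2: drop X → no win
col 3: drop X → no win
col 4: drop X → no win
col 5: drop X → WIN!
col 6: drop X → no win

Answer: 5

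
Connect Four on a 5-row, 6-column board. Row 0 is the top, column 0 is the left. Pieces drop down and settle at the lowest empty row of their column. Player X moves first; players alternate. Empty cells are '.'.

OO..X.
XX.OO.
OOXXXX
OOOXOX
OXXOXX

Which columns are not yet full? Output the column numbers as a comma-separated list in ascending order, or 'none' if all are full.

Answer: 2,3,5

Derivation:
col 0: top cell = 'O' → FULL
col 1: top cell = 'O' → FULL
col 2: top cell = '.' → open
col 3: top cell = '.' → open
col 4: top cell = 'X' → FULL
col 5: top cell = '.' → open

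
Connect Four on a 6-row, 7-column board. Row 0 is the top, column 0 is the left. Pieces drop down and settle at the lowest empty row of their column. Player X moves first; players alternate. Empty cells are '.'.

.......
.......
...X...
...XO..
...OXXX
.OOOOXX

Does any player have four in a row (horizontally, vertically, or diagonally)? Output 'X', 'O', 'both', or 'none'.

O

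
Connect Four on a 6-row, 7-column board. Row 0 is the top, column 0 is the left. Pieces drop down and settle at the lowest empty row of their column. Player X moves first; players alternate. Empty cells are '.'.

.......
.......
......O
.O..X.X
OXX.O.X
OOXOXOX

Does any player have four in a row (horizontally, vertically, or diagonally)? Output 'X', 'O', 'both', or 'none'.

none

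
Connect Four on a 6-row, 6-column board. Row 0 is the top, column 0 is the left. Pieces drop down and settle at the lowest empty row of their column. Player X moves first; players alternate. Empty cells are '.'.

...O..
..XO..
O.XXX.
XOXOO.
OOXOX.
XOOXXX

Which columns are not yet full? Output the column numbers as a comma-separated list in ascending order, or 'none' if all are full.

Answer: 0,1,2,4,5

Derivation:
col 0: top cell = '.' → open
col 1: top cell = '.' → open
col 2: top cell = '.' → open
col 3: top cell = 'O' → FULL
col 4: top cell = '.' → open
col 5: top cell = '.' → open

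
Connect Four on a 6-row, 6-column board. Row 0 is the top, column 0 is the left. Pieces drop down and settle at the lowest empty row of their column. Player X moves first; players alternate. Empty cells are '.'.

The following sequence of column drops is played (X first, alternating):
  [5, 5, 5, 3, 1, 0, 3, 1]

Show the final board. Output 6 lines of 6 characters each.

Answer: ......
......
......
.....X
.O.X.O
OX.O.X

Derivation:
Move 1: X drops in col 5, lands at row 5
Move 2: O drops in col 5, lands at row 4
Move 3: X drops in col 5, lands at row 3
Move 4: O drops in col 3, lands at row 5
Move 5: X drops in col 1, lands at row 5
Move 6: O drops in col 0, lands at row 5
Move 7: X drops in col 3, lands at row 4
Move 8: O drops in col 1, lands at row 4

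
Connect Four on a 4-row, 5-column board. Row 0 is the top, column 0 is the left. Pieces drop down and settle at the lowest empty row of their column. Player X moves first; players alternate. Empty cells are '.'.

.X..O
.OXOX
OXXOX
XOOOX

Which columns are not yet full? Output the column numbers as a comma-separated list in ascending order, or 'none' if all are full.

Answer: 0,2,3

Derivation:
col 0: top cell = '.' → open
col 1: top cell = 'X' → FULL
col 2: top cell = '.' → open
col 3: top cell = '.' → open
col 4: top cell = 'O' → FULL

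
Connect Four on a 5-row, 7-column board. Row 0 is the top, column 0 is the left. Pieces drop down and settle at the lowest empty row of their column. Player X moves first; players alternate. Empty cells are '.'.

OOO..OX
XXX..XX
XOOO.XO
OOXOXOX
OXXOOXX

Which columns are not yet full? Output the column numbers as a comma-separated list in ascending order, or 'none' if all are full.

Answer: 3,4

Derivation:
col 0: top cell = 'O' → FULL
col 1: top cell = 'O' → FULL
col 2: top cell = 'O' → FULL
col 3: top cell = '.' → open
col 4: top cell = '.' → open
col 5: top cell = 'O' → FULL
col 6: top cell = 'X' → FULL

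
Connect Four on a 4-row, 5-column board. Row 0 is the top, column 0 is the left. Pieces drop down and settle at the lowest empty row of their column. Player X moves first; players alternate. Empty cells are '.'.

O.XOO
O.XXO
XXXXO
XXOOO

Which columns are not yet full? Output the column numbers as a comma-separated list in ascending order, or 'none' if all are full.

Answer: 1

Derivation:
col 0: top cell = 'O' → FULL
col 1: top cell = '.' → open
col 2: top cell = 'X' → FULL
col 3: top cell = 'O' → FULL
col 4: top cell = 'O' → FULL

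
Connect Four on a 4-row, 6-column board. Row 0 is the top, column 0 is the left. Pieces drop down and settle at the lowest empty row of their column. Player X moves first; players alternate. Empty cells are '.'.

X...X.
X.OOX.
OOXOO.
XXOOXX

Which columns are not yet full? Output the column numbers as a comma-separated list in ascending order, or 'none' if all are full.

Answer: 1,2,3,5

Derivation:
col 0: top cell = 'X' → FULL
col 1: top cell = '.' → open
col 2: top cell = '.' → open
col 3: top cell = '.' → open
col 4: top cell = 'X' → FULL
col 5: top cell = '.' → open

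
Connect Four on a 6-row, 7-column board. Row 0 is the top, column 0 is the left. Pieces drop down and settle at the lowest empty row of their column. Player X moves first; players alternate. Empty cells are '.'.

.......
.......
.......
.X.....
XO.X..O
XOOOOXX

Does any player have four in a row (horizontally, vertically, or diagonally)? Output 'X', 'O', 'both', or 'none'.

O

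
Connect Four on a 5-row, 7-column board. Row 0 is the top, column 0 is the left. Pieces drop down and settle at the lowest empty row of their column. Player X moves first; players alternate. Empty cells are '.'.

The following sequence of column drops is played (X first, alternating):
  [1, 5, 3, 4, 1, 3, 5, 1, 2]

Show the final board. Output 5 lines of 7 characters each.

Answer: .......
.......
.O.....
.X.O.X.
.XXXOO.

Derivation:
Move 1: X drops in col 1, lands at row 4
Move 2: O drops in col 5, lands at row 4
Move 3: X drops in col 3, lands at row 4
Move 4: O drops in col 4, lands at row 4
Move 5: X drops in col 1, lands at row 3
Move 6: O drops in col 3, lands at row 3
Move 7: X drops in col 5, lands at row 3
Move 8: O drops in col 1, lands at row 2
Move 9: X drops in col 2, lands at row 4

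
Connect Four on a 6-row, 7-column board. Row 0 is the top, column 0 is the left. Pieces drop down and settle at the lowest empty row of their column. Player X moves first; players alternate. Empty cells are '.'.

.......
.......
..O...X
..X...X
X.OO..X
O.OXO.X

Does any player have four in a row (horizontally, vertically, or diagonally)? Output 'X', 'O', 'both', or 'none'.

X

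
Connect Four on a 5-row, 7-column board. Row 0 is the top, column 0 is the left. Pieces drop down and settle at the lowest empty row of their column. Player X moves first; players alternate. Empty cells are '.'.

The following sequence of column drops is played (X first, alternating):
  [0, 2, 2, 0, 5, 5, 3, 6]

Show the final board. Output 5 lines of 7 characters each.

Move 1: X drops in col 0, lands at row 4
Move 2: O drops in col 2, lands at row 4
Move 3: X drops in col 2, lands at row 3
Move 4: O drops in col 0, lands at row 3
Move 5: X drops in col 5, lands at row 4
Move 6: O drops in col 5, lands at row 3
Move 7: X drops in col 3, lands at row 4
Move 8: O drops in col 6, lands at row 4

Answer: .......
.......
.......
O.X..O.
X.OX.XO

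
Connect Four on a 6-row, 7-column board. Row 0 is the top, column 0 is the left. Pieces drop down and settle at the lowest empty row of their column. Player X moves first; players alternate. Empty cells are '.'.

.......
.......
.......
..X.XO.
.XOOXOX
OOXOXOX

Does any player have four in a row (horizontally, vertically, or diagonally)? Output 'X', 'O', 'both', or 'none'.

none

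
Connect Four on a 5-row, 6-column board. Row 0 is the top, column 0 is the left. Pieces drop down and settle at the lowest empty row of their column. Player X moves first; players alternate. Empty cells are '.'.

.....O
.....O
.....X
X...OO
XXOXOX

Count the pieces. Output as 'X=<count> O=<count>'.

X=6 O=6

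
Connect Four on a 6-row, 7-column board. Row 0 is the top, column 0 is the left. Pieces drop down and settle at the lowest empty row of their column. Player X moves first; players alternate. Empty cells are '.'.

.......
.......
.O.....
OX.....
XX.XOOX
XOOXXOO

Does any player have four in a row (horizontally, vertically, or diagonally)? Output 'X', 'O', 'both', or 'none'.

none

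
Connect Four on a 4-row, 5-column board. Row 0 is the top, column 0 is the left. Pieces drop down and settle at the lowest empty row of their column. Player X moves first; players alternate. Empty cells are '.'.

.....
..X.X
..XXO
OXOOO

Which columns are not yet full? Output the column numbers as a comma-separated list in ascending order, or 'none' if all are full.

col 0: top cell = '.' → open
col 1: top cell = '.' → open
col 2: top cell = '.' → open
col 3: top cell = '.' → open
col 4: top cell = '.' → open

Answer: 0,1,2,3,4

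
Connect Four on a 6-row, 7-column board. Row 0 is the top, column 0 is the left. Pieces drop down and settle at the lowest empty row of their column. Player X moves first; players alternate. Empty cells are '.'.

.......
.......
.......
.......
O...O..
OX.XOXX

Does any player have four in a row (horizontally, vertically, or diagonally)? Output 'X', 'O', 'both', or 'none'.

none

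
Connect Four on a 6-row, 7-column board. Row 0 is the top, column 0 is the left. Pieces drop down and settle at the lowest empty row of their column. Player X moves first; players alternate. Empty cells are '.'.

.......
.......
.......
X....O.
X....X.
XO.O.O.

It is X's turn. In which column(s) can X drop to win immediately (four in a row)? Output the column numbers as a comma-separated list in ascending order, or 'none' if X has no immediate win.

col 0: drop X → WIN!
col 1: drop X → no win
col 2: drop X → no win
col 3: drop X → no win
col 4: drop X → no win
col 5: drop X → no win
col 6: drop X → no win

Answer: 0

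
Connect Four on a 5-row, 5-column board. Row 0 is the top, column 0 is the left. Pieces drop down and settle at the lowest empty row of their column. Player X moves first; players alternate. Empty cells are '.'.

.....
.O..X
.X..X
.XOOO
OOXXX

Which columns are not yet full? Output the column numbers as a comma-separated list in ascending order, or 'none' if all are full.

col 0: top cell = '.' → open
col 1: top cell = '.' → open
col 2: top cell = '.' → open
col 3: top cell = '.' → open
col 4: top cell = '.' → open

Answer: 0,1,2,3,4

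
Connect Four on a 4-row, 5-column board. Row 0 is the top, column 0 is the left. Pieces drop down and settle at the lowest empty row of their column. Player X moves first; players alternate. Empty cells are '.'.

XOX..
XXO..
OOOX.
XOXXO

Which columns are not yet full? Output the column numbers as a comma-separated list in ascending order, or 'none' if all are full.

Answer: 3,4

Derivation:
col 0: top cell = 'X' → FULL
col 1: top cell = 'O' → FULL
col 2: top cell = 'X' → FULL
col 3: top cell = '.' → open
col 4: top cell = '.' → open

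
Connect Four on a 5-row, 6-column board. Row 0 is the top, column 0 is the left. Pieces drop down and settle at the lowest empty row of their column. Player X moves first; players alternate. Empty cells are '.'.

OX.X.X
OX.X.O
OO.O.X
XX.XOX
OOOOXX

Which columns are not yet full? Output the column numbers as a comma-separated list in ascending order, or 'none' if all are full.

Answer: 2,4

Derivation:
col 0: top cell = 'O' → FULL
col 1: top cell = 'X' → FULL
col 2: top cell = '.' → open
col 3: top cell = 'X' → FULL
col 4: top cell = '.' → open
col 5: top cell = 'X' → FULL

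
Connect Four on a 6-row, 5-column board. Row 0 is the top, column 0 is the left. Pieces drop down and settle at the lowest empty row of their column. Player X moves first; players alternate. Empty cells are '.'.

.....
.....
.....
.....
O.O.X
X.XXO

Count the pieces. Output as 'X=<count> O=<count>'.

X=4 O=3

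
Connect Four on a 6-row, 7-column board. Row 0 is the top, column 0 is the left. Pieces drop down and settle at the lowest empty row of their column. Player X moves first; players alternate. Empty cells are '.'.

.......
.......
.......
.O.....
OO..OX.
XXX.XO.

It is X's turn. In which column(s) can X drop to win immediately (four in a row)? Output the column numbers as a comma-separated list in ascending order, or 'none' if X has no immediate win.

col 0: drop X → no win
col 1: drop X → no win
col 2: drop X → no win
col 3: drop X → WIN!
col 4: drop X → no win
col 5: drop X → no win
col 6: drop X → no win

Answer: 3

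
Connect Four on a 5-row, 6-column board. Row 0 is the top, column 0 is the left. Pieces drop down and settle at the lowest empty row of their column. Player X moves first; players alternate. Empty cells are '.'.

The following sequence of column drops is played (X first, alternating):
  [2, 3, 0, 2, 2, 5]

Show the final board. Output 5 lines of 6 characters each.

Move 1: X drops in col 2, lands at row 4
Move 2: O drops in col 3, lands at row 4
Move 3: X drops in col 0, lands at row 4
Move 4: O drops in col 2, lands at row 3
Move 5: X drops in col 2, lands at row 2
Move 6: O drops in col 5, lands at row 4

Answer: ......
......
..X...
..O...
X.XO.O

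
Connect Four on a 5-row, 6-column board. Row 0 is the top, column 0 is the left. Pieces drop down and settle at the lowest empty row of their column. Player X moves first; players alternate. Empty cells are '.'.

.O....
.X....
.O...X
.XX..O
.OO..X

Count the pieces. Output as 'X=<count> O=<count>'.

X=5 O=5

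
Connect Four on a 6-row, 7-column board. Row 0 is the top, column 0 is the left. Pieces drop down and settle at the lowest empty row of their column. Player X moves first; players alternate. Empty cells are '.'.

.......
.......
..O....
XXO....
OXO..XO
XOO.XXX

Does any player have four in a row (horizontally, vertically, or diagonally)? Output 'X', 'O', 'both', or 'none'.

O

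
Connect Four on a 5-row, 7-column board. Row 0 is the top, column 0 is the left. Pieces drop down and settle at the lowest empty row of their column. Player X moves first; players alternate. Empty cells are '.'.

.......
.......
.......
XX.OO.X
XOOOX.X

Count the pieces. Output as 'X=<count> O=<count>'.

X=6 O=5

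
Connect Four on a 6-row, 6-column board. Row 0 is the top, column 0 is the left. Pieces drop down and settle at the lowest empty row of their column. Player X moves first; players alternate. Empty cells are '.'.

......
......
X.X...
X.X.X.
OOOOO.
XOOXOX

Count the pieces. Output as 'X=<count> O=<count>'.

X=8 O=8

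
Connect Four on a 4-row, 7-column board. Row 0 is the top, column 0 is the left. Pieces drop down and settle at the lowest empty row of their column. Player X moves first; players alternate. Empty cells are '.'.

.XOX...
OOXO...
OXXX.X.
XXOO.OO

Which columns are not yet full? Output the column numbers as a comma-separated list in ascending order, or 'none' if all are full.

Answer: 0,4,5,6

Derivation:
col 0: top cell = '.' → open
col 1: top cell = 'X' → FULL
col 2: top cell = 'O' → FULL
col 3: top cell = 'X' → FULL
col 4: top cell = '.' → open
col 5: top cell = '.' → open
col 6: top cell = '.' → open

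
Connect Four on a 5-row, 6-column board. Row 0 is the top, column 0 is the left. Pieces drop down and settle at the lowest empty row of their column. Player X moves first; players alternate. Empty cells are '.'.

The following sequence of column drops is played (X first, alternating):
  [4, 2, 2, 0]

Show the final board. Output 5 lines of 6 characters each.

Move 1: X drops in col 4, lands at row 4
Move 2: O drops in col 2, lands at row 4
Move 3: X drops in col 2, lands at row 3
Move 4: O drops in col 0, lands at row 4

Answer: ......
......
......
..X...
O.O.X.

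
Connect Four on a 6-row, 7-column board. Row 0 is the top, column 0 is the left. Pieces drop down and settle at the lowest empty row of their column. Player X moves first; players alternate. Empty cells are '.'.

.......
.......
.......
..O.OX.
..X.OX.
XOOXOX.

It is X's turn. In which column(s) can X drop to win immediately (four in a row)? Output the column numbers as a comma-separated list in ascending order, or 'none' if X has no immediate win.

Answer: 5

Derivation:
col 0: drop X → no win
col 1: drop X → no win
col 2: drop X → no win
col 3: drop X → no win
col 4: drop X → no win
col 5: drop X → WIN!
col 6: drop X → no win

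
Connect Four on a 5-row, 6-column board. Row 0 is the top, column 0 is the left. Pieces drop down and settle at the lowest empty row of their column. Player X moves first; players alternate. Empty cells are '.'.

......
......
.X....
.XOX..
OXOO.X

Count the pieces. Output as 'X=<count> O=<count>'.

X=5 O=4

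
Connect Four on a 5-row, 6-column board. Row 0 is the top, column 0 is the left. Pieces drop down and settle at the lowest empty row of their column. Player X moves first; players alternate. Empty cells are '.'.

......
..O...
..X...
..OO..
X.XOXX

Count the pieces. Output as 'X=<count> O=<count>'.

X=5 O=4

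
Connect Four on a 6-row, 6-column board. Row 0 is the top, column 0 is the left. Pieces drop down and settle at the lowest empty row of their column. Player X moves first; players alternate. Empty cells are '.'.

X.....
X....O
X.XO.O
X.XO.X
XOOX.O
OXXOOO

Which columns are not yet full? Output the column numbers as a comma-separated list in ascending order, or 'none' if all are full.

col 0: top cell = 'X' → FULL
col 1: top cell = '.' → open
col 2: top cell = '.' → open
col 3: top cell = '.' → open
col 4: top cell = '.' → open
col 5: top cell = '.' → open

Answer: 1,2,3,4,5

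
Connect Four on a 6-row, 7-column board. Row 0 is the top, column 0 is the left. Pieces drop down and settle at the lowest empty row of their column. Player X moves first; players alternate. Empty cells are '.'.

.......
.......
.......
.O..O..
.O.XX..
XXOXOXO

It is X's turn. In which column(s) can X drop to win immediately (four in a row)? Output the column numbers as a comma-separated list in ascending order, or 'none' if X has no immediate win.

col 0: drop X → no win
col 1: drop X → no win
col 2: drop X → no win
col 3: drop X → no win
col 4: drop X → no win
col 5: drop X → no win
col 6: drop X → no win

Answer: none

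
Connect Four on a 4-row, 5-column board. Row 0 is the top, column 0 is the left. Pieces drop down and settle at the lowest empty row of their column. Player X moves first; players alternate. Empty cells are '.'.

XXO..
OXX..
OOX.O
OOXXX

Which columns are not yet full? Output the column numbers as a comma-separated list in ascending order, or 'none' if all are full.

col 0: top cell = 'X' → FULL
col 1: top cell = 'X' → FULL
col 2: top cell = 'O' → FULL
col 3: top cell = '.' → open
col 4: top cell = '.' → open

Answer: 3,4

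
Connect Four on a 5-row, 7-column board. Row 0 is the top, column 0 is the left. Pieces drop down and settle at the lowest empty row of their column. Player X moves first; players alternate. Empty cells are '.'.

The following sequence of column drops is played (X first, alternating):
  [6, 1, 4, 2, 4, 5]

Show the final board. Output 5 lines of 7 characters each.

Move 1: X drops in col 6, lands at row 4
Move 2: O drops in col 1, lands at row 4
Move 3: X drops in col 4, lands at row 4
Move 4: O drops in col 2, lands at row 4
Move 5: X drops in col 4, lands at row 3
Move 6: O drops in col 5, lands at row 4

Answer: .......
.......
.......
....X..
.OO.XOX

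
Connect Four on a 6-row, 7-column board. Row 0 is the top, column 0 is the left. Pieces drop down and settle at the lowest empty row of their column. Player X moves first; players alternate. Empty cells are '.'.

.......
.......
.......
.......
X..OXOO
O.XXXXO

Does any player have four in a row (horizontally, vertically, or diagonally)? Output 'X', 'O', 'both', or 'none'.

X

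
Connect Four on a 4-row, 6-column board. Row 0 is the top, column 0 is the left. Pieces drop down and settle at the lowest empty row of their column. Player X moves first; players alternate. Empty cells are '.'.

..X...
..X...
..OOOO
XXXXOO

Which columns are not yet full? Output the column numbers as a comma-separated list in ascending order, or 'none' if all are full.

col 0: top cell = '.' → open
col 1: top cell = '.' → open
col 2: top cell = 'X' → FULL
col 3: top cell = '.' → open
col 4: top cell = '.' → open
col 5: top cell = '.' → open

Answer: 0,1,3,4,5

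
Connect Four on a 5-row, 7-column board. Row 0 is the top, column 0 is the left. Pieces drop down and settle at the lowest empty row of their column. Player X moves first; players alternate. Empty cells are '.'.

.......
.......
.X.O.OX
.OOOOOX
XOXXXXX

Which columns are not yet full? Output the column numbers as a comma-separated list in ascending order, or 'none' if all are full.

Answer: 0,1,2,3,4,5,6

Derivation:
col 0: top cell = '.' → open
col 1: top cell = '.' → open
col 2: top cell = '.' → open
col 3: top cell = '.' → open
col 4: top cell = '.' → open
col 5: top cell = '.' → open
col 6: top cell = '.' → open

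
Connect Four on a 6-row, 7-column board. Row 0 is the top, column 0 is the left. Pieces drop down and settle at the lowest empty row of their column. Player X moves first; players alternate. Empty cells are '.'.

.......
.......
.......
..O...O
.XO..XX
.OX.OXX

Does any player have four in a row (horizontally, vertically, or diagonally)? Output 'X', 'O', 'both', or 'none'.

none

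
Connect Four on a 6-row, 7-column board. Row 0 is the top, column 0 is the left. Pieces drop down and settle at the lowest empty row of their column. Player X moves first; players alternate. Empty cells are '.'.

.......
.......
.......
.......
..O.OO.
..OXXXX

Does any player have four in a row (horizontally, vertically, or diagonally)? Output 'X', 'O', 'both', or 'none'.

X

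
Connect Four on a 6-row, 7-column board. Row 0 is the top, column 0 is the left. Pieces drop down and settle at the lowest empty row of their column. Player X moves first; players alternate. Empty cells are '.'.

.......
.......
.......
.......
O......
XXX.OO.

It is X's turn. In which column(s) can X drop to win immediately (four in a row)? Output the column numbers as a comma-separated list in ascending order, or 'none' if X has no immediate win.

Answer: 3

Derivation:
col 0: drop X → no win
col 1: drop X → no win
col 2: drop X → no win
col 3: drop X → WIN!
col 4: drop X → no win
col 5: drop X → no win
col 6: drop X → no win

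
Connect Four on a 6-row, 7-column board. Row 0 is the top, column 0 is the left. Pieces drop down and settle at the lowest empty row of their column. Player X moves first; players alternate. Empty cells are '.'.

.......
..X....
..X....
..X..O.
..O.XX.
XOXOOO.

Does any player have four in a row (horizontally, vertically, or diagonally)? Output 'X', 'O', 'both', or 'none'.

none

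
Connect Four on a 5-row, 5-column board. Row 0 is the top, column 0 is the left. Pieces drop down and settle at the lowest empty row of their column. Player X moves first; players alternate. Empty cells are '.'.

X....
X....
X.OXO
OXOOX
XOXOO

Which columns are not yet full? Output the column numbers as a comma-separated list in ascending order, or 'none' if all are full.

Answer: 1,2,3,4

Derivation:
col 0: top cell = 'X' → FULL
col 1: top cell = '.' → open
col 2: top cell = '.' → open
col 3: top cell = '.' → open
col 4: top cell = '.' → open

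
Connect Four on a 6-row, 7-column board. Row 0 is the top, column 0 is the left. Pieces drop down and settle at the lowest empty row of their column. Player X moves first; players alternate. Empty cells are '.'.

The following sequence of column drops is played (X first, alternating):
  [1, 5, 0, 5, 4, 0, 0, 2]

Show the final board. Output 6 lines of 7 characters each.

Move 1: X drops in col 1, lands at row 5
Move 2: O drops in col 5, lands at row 5
Move 3: X drops in col 0, lands at row 5
Move 4: O drops in col 5, lands at row 4
Move 5: X drops in col 4, lands at row 5
Move 6: O drops in col 0, lands at row 4
Move 7: X drops in col 0, lands at row 3
Move 8: O drops in col 2, lands at row 5

Answer: .......
.......
.......
X......
O....O.
XXO.XO.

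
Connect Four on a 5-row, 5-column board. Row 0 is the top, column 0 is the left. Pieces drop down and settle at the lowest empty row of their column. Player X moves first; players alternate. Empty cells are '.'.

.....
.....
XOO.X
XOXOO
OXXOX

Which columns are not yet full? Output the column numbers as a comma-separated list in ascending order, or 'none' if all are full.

col 0: top cell = '.' → open
col 1: top cell = '.' → open
col 2: top cell = '.' → open
col 3: top cell = '.' → open
col 4: top cell = '.' → open

Answer: 0,1,2,3,4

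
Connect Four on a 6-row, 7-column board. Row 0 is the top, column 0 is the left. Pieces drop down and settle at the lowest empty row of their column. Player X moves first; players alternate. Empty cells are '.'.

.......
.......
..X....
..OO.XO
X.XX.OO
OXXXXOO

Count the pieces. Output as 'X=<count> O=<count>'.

X=9 O=8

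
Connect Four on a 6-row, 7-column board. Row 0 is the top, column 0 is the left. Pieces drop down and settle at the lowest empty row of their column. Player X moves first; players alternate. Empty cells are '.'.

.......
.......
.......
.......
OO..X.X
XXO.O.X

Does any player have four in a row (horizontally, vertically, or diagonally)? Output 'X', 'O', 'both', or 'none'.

none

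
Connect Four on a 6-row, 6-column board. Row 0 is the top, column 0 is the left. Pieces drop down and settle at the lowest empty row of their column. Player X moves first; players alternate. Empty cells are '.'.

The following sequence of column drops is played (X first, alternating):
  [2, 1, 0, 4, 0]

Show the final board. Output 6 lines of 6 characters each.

Answer: ......
......
......
......
X.....
XOX.O.

Derivation:
Move 1: X drops in col 2, lands at row 5
Move 2: O drops in col 1, lands at row 5
Move 3: X drops in col 0, lands at row 5
Move 4: O drops in col 4, lands at row 5
Move 5: X drops in col 0, lands at row 4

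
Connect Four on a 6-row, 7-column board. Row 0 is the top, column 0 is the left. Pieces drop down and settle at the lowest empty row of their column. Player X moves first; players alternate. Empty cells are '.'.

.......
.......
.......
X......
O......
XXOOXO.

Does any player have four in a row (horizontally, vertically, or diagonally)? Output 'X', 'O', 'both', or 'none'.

none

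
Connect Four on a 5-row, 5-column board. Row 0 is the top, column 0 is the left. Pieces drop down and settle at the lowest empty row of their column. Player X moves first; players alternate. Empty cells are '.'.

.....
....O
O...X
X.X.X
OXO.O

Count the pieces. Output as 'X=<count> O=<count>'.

X=5 O=5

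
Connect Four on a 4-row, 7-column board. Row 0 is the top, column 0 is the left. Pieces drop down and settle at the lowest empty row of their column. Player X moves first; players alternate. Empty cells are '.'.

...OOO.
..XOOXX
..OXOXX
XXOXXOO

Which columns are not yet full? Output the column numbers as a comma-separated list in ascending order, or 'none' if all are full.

col 0: top cell = '.' → open
col 1: top cell = '.' → open
col 2: top cell = '.' → open
col 3: top cell = 'O' → FULL
col 4: top cell = 'O' → FULL
col 5: top cell = 'O' → FULL
col 6: top cell = '.' → open

Answer: 0,1,2,6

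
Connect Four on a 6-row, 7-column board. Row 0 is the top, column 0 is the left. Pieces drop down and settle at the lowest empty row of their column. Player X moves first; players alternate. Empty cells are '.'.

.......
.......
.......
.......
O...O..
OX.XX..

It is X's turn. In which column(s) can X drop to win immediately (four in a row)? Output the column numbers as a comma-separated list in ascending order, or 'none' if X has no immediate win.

Answer: 2

Derivation:
col 0: drop X → no win
col 1: drop X → no win
col 2: drop X → WIN!
col 3: drop X → no win
col 4: drop X → no win
col 5: drop X → no win
col 6: drop X → no win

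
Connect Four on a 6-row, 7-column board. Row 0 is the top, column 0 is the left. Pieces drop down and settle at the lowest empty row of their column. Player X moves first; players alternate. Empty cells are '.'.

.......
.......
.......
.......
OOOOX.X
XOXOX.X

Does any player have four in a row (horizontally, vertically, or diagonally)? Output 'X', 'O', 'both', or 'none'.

O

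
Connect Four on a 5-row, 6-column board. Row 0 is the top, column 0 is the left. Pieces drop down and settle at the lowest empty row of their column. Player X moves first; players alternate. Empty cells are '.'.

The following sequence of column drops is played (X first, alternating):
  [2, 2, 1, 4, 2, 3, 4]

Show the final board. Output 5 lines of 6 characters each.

Answer: ......
......
..X...
..O.X.
.XXOO.

Derivation:
Move 1: X drops in col 2, lands at row 4
Move 2: O drops in col 2, lands at row 3
Move 3: X drops in col 1, lands at row 4
Move 4: O drops in col 4, lands at row 4
Move 5: X drops in col 2, lands at row 2
Move 6: O drops in col 3, lands at row 4
Move 7: X drops in col 4, lands at row 3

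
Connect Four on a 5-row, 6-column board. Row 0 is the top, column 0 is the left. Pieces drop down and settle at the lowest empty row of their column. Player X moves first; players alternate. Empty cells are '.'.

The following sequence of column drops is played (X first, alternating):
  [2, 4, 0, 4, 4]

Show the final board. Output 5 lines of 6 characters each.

Answer: ......
......
....X.
....O.
X.X.O.

Derivation:
Move 1: X drops in col 2, lands at row 4
Move 2: O drops in col 4, lands at row 4
Move 3: X drops in col 0, lands at row 4
Move 4: O drops in col 4, lands at row 3
Move 5: X drops in col 4, lands at row 2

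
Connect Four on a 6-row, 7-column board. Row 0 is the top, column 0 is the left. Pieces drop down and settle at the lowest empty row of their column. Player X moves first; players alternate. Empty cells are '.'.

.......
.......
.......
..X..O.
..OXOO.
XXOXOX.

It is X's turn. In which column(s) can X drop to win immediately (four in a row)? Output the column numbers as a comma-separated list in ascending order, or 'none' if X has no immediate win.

col 0: drop X → no win
col 1: drop X → no win
col 2: drop X → no win
col 3: drop X → no win
col 4: drop X → no win
col 5: drop X → no win
col 6: drop X → no win

Answer: none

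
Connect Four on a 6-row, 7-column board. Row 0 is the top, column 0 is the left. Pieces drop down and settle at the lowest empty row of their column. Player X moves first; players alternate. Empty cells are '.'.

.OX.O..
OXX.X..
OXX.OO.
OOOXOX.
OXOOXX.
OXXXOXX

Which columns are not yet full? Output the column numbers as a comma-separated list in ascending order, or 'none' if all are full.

Answer: 0,3,5,6

Derivation:
col 0: top cell = '.' → open
col 1: top cell = 'O' → FULL
col 2: top cell = 'X' → FULL
col 3: top cell = '.' → open
col 4: top cell = 'O' → FULL
col 5: top cell = '.' → open
col 6: top cell = '.' → open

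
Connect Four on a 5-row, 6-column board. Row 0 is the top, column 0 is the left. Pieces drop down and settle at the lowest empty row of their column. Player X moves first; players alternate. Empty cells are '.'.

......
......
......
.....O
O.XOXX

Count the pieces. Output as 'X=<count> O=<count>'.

X=3 O=3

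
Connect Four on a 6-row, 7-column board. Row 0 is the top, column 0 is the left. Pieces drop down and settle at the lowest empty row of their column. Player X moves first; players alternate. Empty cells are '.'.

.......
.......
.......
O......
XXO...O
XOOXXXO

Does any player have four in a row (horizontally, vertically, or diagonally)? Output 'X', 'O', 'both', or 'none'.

none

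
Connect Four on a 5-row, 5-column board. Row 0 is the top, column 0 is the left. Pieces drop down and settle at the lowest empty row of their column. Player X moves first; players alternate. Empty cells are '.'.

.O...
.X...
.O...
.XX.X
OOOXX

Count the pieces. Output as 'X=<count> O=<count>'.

X=6 O=5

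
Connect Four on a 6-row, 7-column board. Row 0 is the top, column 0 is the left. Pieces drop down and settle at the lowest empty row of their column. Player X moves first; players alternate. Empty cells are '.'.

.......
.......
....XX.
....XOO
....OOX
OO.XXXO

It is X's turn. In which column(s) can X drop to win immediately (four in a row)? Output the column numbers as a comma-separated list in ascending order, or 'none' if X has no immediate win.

Answer: 2

Derivation:
col 0: drop X → no win
col 1: drop X → no win
col 2: drop X → WIN!
col 3: drop X → no win
col 4: drop X → no win
col 5: drop X → no win
col 6: drop X → no win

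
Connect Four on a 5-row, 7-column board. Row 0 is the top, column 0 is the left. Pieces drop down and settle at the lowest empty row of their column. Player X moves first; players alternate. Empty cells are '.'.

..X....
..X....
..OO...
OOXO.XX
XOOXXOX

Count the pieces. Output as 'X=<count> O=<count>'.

X=9 O=8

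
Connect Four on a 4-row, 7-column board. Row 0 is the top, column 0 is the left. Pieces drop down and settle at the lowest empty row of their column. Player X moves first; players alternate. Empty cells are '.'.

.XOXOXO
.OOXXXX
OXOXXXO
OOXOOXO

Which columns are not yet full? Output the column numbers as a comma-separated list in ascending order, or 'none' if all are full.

Answer: 0

Derivation:
col 0: top cell = '.' → open
col 1: top cell = 'X' → FULL
col 2: top cell = 'O' → FULL
col 3: top cell = 'X' → FULL
col 4: top cell = 'O' → FULL
col 5: top cell = 'X' → FULL
col 6: top cell = 'O' → FULL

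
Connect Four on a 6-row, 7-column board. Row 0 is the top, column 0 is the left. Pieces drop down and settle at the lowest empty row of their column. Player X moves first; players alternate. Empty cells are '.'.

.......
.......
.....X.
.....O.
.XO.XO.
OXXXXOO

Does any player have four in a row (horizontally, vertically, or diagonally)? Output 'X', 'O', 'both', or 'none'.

X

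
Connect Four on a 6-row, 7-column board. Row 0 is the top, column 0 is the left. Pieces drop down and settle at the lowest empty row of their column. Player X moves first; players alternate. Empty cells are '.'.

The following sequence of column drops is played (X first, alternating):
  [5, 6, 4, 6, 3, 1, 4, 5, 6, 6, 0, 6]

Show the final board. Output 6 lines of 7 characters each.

Move 1: X drops in col 5, lands at row 5
Move 2: O drops in col 6, lands at row 5
Move 3: X drops in col 4, lands at row 5
Move 4: O drops in col 6, lands at row 4
Move 5: X drops in col 3, lands at row 5
Move 6: O drops in col 1, lands at row 5
Move 7: X drops in col 4, lands at row 4
Move 8: O drops in col 5, lands at row 4
Move 9: X drops in col 6, lands at row 3
Move 10: O drops in col 6, lands at row 2
Move 11: X drops in col 0, lands at row 5
Move 12: O drops in col 6, lands at row 1

Answer: .......
......O
......O
......X
....XOO
XO.XXXO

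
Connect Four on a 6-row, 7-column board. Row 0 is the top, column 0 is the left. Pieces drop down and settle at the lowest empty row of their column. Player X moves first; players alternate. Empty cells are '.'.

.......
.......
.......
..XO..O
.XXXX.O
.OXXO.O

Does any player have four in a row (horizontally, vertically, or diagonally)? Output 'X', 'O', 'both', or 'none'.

X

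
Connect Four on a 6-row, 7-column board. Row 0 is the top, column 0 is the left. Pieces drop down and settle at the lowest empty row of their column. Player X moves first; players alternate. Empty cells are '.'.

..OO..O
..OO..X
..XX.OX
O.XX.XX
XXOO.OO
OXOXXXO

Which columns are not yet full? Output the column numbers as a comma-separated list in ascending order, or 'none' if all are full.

col 0: top cell = '.' → open
col 1: top cell = '.' → open
col 2: top cell = 'O' → FULL
col 3: top cell = 'O' → FULL
col 4: top cell = '.' → open
col 5: top cell = '.' → open
col 6: top cell = 'O' → FULL

Answer: 0,1,4,5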